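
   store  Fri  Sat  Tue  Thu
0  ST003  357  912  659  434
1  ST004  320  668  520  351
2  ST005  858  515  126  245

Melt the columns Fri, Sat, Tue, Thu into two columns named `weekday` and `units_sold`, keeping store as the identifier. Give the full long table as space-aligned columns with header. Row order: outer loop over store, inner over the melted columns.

store  weekday  units_sold
ST003  Fri      357       
ST003  Sat      912       
ST003  Tue      659       
ST003  Thu      434       
ST004  Fri      320       
ST004  Sat      668       
ST004  Tue      520       
ST004  Thu      351       
ST005  Fri      858       
ST005  Sat      515       
ST005  Tue      126       
ST005  Thu      245       

Each (store, column) pair becomes one row: 3 × 4 = 12 rows.
For example, (ST003, Fri) → units_sold=357.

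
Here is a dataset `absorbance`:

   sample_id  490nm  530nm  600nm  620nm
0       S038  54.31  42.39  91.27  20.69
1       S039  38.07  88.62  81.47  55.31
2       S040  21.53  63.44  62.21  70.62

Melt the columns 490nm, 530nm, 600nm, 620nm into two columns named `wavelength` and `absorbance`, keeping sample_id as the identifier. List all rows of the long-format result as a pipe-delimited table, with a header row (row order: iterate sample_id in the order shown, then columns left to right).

| sample_id | wavelength | absorbance |
| S038 | 490nm | 54.31 |
| S038 | 530nm | 42.39 |
| S038 | 600nm | 91.27 |
| S038 | 620nm | 20.69 |
| S039 | 490nm | 38.07 |
| S039 | 530nm | 88.62 |
| S039 | 600nm | 81.47 |
| S039 | 620nm | 55.31 |
| S040 | 490nm | 21.53 |
| S040 | 530nm | 63.44 |
| S040 | 600nm | 62.21 |
| S040 | 620nm | 70.62 |

Each (sample_id, column) pair becomes one row: 3 × 4 = 12 rows.
For example, (S038, 490nm) → absorbance=54.31.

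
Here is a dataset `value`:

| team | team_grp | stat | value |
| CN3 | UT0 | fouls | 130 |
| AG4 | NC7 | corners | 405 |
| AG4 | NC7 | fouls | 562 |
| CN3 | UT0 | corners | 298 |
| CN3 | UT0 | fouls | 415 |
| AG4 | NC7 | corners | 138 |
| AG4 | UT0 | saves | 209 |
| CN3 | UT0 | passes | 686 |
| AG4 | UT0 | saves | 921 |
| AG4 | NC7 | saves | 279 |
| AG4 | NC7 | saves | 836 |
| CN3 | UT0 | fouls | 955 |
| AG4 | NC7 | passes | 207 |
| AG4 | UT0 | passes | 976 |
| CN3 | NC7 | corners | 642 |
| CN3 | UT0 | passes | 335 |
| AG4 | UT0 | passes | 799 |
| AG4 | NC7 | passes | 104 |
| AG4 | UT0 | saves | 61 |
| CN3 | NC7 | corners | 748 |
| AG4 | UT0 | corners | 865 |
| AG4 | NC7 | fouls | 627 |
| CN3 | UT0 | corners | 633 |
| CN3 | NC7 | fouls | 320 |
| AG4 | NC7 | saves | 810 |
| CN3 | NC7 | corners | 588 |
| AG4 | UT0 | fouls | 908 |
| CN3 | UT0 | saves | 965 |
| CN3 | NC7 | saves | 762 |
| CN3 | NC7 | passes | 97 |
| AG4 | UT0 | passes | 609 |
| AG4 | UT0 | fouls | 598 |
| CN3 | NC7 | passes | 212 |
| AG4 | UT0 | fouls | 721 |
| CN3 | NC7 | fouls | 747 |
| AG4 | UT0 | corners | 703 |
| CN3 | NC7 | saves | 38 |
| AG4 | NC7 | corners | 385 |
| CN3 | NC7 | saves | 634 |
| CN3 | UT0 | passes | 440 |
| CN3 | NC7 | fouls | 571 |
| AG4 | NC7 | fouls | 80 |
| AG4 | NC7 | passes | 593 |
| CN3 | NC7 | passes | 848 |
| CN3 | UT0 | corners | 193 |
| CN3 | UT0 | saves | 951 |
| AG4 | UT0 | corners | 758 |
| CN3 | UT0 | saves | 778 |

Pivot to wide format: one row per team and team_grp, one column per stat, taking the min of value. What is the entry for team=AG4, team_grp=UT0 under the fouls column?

Rows with team=AG4, team_grp=UT0 and stat=fouls: value values are 908, 598, 721.
min(908, 598, 721) = 598.

598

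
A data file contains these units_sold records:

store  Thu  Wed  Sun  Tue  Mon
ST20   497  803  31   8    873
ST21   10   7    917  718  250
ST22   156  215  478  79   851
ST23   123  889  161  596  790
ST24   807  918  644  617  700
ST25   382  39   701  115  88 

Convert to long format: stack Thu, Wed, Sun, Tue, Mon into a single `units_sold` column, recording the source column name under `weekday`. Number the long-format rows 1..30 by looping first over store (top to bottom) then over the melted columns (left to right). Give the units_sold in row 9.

30 rows total (6 × 5). Row 9: index ⌊(9-1)/5⌋ = 1 into store → ST21; (9-1) mod 5 = 3 into the melted columns → Tue.
So row 9 is (ST21, Tue, 718); units_sold = 718.

718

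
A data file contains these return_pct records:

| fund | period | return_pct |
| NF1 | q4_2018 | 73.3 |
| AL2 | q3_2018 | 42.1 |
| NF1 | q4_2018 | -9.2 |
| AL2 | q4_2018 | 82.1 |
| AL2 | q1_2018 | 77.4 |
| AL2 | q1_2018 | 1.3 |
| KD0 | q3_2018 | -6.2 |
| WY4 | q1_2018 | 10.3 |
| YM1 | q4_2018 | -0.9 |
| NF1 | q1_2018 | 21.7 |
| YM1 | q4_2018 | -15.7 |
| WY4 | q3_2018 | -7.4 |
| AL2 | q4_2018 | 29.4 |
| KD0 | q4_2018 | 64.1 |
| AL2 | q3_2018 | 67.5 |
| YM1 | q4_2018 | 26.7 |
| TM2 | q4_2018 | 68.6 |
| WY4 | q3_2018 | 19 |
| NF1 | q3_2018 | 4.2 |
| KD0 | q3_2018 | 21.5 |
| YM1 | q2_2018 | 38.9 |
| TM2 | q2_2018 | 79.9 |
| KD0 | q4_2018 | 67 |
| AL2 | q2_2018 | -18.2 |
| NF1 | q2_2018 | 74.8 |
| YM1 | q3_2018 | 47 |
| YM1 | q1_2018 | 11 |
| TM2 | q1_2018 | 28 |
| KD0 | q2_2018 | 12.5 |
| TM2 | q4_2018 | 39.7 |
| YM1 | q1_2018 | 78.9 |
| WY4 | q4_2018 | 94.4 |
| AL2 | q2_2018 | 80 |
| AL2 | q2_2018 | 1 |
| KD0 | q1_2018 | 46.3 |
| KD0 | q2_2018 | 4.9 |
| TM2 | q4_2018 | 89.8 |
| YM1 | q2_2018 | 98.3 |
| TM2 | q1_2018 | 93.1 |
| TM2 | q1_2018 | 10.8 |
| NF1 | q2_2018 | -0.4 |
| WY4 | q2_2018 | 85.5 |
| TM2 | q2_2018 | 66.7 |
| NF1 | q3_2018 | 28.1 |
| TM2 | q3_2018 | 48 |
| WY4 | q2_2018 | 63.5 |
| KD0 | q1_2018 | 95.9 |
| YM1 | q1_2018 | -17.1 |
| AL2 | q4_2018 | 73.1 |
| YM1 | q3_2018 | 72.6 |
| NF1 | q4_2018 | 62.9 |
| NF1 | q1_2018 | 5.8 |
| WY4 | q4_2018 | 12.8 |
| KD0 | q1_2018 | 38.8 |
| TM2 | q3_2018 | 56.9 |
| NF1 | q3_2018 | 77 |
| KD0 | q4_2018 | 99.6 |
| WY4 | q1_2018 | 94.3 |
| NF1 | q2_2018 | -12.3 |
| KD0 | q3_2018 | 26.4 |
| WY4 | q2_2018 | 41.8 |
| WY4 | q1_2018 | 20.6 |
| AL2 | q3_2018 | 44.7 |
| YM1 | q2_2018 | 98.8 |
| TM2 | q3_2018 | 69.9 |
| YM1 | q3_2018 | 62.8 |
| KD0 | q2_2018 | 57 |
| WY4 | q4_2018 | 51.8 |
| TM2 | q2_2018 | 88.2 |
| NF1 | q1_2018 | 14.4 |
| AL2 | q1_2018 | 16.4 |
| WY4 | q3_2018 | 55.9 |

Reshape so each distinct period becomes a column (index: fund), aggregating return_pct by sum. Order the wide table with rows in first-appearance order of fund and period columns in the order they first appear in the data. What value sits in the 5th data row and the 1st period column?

10.1

With rows in first-appearance order of fund, row 5 is fund=YM1. period columns in first-appearance order: q4_2018, q3_2018, q1_2018, q2_2018; column 1 is q4_2018.
Long rows with fund=YM1, period=q4_2018: -0.9 + -15.7 + 26.7 = 10.1.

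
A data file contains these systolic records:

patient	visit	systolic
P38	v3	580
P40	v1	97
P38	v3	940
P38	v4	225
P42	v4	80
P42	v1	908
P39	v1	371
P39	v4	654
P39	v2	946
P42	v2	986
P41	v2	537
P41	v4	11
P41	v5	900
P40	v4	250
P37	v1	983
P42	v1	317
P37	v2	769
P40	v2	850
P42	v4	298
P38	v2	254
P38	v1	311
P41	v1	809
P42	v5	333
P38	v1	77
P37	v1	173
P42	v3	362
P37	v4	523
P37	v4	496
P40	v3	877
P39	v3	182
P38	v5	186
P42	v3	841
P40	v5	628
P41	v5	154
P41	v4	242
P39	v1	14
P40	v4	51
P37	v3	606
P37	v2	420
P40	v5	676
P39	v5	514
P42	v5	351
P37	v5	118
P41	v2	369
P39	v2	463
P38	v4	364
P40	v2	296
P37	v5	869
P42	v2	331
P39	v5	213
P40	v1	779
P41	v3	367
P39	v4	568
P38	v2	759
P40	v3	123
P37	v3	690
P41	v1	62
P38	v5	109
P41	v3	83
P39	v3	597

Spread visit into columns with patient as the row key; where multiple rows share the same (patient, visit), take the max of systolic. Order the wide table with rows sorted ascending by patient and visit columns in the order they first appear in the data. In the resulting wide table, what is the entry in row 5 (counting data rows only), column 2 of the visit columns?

With rows sorted ascending by patient, row 5 is patient=P41. visit columns in first-appearance order: v3, v1, v4, v2, v5; column 2 is v1.
Long rows with patient=P41, visit=v1: max(809, 62) = 809.

809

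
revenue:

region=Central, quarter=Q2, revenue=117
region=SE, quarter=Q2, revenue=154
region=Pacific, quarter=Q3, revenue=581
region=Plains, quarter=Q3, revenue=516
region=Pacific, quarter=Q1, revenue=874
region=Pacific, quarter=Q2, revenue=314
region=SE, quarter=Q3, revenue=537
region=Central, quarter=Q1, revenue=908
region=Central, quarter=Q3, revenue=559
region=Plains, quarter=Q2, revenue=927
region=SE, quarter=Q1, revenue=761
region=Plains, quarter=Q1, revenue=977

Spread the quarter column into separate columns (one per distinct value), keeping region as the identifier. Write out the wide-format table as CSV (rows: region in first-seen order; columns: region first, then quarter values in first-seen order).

region,Q2,Q3,Q1
Central,117,559,908
SE,154,537,761
Pacific,314,581,874
Plains,927,516,977

Columns: region plus the 3 distinct quarter values (Q2, Q3, Q1).
For example, row Central column Q2 takes revenue=117 from the long row (Central, Q2).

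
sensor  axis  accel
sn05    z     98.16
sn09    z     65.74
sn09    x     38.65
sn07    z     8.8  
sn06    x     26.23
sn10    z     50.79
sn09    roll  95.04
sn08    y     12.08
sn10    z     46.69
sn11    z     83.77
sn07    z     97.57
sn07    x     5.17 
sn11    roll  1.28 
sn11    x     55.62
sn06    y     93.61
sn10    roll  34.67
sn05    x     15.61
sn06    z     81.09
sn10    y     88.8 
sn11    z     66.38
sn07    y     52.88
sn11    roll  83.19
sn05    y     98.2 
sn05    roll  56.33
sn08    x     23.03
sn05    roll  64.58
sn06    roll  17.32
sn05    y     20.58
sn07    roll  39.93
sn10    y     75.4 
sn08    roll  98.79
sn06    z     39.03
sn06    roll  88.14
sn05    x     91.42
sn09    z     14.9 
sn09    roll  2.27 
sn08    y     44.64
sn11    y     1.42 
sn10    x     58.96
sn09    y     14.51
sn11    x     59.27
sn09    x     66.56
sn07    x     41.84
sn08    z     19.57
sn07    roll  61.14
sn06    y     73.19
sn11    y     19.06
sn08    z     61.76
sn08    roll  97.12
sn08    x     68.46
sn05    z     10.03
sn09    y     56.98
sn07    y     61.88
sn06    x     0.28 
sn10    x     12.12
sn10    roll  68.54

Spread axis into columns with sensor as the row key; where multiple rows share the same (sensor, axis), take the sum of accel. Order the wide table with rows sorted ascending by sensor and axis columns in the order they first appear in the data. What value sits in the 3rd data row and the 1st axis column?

106.37

With rows sorted ascending by sensor, row 3 is sensor=sn07. axis columns in first-appearance order: z, x, roll, y; column 1 is z.
Long rows with sensor=sn07, axis=z: 8.8 + 97.57 = 106.37.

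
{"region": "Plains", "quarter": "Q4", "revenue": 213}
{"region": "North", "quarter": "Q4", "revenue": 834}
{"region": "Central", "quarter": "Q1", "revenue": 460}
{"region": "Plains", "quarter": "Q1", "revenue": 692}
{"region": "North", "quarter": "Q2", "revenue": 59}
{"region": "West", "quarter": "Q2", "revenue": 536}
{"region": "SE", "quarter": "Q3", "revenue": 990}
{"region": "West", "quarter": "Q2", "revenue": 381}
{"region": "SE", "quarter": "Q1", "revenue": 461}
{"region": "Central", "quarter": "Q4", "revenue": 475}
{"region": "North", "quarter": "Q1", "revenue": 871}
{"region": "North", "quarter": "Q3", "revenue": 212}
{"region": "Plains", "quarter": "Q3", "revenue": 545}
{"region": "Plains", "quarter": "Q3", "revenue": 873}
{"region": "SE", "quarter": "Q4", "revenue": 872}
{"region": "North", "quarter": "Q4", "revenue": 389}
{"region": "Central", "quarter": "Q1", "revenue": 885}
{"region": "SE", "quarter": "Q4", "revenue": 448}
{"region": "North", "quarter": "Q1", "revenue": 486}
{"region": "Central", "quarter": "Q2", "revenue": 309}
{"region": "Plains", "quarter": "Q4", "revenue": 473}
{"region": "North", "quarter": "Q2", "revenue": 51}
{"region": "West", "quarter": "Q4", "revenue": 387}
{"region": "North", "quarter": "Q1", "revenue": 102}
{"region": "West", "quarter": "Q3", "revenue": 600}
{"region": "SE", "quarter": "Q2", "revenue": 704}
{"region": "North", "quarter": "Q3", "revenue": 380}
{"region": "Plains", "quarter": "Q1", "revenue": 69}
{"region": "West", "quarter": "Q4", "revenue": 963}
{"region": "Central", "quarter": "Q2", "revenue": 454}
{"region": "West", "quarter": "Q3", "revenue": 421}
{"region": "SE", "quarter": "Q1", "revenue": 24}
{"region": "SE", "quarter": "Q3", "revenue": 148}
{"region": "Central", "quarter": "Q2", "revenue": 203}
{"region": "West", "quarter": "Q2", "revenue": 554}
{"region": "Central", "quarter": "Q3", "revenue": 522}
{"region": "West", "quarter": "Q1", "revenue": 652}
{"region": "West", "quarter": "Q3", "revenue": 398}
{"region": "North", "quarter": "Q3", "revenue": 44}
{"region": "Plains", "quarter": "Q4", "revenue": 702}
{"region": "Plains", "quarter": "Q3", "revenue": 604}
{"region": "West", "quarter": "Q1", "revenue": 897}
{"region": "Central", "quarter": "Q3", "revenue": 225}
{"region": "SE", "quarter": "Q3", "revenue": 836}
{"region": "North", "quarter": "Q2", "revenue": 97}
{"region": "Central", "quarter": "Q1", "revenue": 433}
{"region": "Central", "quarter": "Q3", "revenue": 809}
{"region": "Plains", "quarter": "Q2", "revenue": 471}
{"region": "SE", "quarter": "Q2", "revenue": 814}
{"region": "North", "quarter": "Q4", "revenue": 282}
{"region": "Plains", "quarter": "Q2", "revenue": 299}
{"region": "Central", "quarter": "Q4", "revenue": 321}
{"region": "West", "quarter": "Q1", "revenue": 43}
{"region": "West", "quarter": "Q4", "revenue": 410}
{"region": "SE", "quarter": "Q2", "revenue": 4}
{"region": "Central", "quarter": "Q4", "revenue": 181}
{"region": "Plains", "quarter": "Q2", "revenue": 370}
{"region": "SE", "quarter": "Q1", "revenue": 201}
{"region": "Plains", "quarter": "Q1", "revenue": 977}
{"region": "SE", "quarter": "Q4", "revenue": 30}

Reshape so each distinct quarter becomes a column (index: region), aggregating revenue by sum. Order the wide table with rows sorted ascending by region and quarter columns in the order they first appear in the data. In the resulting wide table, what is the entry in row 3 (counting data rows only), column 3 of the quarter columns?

1140

With rows sorted ascending by region, row 3 is region=Plains. quarter columns in first-appearance order: Q4, Q1, Q2, Q3; column 3 is Q2.
Long rows with region=Plains, quarter=Q2: 471 + 299 + 370 = 1140.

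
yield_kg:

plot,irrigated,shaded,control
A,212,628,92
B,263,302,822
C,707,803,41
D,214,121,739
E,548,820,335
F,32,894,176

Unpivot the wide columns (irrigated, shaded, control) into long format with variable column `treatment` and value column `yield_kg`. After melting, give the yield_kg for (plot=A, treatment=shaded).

628

Unpivoting turns each (plot, wide-column) pair into one long row.
The wide cell at row A, column shaded holds 628, so the long row (A, shaded) has yield_kg=628.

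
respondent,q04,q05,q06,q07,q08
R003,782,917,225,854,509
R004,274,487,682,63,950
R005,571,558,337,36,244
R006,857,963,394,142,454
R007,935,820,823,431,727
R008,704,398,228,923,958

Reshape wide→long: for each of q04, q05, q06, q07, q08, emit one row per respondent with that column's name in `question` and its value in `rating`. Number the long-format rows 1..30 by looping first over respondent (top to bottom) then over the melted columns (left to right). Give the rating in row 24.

431

30 rows total (6 × 5). Row 24: index ⌊(24-1)/5⌋ = 4 into respondent → R007; (24-1) mod 5 = 3 into the melted columns → q07.
So row 24 is (R007, q07, 431); rating = 431.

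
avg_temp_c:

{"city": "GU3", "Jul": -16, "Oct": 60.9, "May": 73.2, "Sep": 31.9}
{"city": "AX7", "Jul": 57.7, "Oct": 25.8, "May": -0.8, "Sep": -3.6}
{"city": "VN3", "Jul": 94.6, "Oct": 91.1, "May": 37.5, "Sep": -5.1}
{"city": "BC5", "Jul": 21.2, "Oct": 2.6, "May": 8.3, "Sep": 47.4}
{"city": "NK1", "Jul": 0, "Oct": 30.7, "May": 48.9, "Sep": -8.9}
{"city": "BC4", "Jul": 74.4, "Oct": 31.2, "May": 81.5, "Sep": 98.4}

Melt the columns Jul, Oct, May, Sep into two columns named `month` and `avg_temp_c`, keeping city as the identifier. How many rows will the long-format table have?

6 city values × 4 melted columns = 24 rows.

24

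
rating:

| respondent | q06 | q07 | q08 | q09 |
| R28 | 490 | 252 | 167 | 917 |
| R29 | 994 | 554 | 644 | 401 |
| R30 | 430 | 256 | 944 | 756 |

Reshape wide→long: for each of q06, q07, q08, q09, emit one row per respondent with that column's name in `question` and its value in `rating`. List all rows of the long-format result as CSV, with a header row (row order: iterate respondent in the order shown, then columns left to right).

Each (respondent, column) pair becomes one row: 3 × 4 = 12 rows.
For example, (R28, q06) → rating=490.

respondent,question,rating
R28,q06,490
R28,q07,252
R28,q08,167
R28,q09,917
R29,q06,994
R29,q07,554
R29,q08,644
R29,q09,401
R30,q06,430
R30,q07,256
R30,q08,944
R30,q09,756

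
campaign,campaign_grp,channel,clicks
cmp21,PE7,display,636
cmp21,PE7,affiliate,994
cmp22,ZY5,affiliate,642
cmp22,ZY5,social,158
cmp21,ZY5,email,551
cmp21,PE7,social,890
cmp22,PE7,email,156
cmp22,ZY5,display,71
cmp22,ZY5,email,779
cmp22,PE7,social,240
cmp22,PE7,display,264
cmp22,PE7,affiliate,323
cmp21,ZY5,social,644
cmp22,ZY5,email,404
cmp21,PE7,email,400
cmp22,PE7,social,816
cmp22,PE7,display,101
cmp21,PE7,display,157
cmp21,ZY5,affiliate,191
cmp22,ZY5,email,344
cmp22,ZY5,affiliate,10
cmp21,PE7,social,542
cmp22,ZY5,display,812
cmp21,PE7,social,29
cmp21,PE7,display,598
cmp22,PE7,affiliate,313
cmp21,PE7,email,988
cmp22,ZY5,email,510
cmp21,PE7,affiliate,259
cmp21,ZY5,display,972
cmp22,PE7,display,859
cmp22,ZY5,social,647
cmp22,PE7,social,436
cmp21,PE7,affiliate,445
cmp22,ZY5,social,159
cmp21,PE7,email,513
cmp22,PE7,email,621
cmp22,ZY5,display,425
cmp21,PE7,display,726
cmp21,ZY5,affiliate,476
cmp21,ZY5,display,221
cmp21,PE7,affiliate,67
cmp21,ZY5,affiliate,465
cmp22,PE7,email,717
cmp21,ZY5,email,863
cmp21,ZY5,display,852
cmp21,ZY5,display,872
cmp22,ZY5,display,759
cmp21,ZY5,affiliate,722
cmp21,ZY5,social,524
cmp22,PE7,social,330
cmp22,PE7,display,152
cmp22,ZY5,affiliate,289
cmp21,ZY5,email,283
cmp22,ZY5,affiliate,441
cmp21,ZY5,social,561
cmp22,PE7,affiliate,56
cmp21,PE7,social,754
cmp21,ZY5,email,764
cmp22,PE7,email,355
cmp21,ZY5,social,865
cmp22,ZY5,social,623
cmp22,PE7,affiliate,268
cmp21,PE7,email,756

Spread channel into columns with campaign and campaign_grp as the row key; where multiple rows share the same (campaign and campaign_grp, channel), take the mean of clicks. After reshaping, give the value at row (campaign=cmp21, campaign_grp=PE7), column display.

Rows with campaign=cmp21, campaign_grp=PE7 and channel=display: clicks values are 636, 157, 598, 726.
(636 + 157 + 598 + 726) / 4 = 529.25.

529.25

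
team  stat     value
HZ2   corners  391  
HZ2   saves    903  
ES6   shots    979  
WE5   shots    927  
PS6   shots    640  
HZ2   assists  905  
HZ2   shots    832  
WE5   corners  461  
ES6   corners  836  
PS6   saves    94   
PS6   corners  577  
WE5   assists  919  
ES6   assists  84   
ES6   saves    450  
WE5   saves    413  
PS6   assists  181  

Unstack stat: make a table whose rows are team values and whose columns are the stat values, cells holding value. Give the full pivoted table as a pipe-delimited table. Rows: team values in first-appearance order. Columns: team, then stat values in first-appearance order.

| team | corners | saves | shots | assists |
| HZ2 | 391 | 903 | 832 | 905 |
| ES6 | 836 | 450 | 979 | 84 |
| WE5 | 461 | 413 | 927 | 919 |
| PS6 | 577 | 94 | 640 | 181 |

Columns: team plus the 4 distinct stat values (corners, saves, shots, assists).
For example, row HZ2 column corners takes value=391 from the long row (HZ2, corners).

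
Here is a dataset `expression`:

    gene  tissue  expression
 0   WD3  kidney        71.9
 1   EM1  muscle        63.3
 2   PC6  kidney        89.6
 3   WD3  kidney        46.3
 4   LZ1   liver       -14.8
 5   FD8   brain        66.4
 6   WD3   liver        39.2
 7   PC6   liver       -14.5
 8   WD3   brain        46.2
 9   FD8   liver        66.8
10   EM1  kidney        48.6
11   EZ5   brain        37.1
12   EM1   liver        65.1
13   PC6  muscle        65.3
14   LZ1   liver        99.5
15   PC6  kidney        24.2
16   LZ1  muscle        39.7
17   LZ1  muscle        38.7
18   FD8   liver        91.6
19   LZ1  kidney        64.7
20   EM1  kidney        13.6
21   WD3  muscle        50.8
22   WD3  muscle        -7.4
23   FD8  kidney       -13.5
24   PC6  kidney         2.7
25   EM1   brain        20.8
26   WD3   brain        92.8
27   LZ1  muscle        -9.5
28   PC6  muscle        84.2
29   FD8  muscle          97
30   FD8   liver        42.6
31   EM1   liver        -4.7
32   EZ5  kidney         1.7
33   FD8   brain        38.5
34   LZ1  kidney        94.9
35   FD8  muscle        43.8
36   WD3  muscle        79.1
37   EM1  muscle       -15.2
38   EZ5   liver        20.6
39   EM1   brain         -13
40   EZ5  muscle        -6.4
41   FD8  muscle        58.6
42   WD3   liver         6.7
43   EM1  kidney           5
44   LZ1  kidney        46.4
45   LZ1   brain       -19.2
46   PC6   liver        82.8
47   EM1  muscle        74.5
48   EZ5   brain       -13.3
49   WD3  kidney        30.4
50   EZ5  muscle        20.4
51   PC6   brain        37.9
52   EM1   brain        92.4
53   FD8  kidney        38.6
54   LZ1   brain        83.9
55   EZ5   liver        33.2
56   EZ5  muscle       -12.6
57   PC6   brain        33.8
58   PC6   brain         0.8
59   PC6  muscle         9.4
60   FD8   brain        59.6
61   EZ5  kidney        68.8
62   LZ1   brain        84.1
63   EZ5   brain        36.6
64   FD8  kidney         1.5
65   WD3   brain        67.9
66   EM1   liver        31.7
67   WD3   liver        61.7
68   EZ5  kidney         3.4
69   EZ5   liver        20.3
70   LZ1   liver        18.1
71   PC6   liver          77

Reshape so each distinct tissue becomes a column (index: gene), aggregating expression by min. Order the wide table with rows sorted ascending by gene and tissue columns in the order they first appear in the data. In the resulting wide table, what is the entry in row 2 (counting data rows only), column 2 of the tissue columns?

With rows sorted ascending by gene, row 2 is gene=EZ5. tissue columns in first-appearance order: kidney, muscle, liver, brain; column 2 is muscle.
Long rows with gene=EZ5, tissue=muscle: min(-6.4, 20.4, -12.6) = -12.6.

-12.6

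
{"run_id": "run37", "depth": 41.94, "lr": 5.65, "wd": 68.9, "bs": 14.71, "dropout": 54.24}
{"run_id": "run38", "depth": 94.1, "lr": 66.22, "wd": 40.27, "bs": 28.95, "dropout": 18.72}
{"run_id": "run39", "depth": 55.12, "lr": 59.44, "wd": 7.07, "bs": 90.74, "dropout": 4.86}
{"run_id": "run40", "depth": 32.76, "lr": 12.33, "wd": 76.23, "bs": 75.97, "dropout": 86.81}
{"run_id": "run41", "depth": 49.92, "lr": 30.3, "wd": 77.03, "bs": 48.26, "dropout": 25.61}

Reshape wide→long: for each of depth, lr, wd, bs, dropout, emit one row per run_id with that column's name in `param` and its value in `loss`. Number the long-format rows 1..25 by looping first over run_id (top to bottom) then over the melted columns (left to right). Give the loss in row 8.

40.27

25 rows total (5 × 5). Row 8: index ⌊(8-1)/5⌋ = 1 into run_id → run38; (8-1) mod 5 = 2 into the melted columns → wd.
So row 8 is (run38, wd, 40.27); loss = 40.27.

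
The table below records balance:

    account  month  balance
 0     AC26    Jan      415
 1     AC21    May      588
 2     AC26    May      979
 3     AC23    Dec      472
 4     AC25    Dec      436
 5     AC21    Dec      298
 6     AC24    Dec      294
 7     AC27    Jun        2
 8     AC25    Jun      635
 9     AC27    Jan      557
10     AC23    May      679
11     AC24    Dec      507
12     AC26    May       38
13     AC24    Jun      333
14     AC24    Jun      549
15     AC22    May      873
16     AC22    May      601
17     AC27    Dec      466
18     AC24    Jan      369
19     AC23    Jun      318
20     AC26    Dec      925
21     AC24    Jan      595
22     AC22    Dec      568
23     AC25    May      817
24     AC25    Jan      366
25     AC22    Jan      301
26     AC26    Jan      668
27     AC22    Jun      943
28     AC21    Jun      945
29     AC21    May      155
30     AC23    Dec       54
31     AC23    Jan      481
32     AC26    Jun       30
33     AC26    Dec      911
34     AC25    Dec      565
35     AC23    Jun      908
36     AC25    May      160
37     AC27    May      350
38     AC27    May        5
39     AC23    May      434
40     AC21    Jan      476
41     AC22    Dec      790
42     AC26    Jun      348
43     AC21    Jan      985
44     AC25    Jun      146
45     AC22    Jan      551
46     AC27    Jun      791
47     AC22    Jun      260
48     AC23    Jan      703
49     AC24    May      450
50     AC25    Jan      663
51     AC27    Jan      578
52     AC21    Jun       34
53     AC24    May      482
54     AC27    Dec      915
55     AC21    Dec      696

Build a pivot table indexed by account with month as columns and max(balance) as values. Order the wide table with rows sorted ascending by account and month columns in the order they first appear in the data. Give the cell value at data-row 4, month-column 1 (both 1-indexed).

With rows sorted ascending by account, row 4 is account=AC24. month columns in first-appearance order: Jan, May, Dec, Jun; column 1 is Jan.
Long rows with account=AC24, month=Jan: max(369, 595) = 595.

595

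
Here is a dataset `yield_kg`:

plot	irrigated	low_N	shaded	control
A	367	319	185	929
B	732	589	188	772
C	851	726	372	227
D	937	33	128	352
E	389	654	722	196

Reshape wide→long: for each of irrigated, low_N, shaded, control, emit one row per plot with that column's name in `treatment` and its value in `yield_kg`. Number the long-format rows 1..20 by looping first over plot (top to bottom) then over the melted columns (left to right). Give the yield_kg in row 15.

128

20 rows total (5 × 4). Row 15: index ⌊(15-1)/4⌋ = 3 into plot → D; (15-1) mod 4 = 2 into the melted columns → shaded.
So row 15 is (D, shaded, 128); yield_kg = 128.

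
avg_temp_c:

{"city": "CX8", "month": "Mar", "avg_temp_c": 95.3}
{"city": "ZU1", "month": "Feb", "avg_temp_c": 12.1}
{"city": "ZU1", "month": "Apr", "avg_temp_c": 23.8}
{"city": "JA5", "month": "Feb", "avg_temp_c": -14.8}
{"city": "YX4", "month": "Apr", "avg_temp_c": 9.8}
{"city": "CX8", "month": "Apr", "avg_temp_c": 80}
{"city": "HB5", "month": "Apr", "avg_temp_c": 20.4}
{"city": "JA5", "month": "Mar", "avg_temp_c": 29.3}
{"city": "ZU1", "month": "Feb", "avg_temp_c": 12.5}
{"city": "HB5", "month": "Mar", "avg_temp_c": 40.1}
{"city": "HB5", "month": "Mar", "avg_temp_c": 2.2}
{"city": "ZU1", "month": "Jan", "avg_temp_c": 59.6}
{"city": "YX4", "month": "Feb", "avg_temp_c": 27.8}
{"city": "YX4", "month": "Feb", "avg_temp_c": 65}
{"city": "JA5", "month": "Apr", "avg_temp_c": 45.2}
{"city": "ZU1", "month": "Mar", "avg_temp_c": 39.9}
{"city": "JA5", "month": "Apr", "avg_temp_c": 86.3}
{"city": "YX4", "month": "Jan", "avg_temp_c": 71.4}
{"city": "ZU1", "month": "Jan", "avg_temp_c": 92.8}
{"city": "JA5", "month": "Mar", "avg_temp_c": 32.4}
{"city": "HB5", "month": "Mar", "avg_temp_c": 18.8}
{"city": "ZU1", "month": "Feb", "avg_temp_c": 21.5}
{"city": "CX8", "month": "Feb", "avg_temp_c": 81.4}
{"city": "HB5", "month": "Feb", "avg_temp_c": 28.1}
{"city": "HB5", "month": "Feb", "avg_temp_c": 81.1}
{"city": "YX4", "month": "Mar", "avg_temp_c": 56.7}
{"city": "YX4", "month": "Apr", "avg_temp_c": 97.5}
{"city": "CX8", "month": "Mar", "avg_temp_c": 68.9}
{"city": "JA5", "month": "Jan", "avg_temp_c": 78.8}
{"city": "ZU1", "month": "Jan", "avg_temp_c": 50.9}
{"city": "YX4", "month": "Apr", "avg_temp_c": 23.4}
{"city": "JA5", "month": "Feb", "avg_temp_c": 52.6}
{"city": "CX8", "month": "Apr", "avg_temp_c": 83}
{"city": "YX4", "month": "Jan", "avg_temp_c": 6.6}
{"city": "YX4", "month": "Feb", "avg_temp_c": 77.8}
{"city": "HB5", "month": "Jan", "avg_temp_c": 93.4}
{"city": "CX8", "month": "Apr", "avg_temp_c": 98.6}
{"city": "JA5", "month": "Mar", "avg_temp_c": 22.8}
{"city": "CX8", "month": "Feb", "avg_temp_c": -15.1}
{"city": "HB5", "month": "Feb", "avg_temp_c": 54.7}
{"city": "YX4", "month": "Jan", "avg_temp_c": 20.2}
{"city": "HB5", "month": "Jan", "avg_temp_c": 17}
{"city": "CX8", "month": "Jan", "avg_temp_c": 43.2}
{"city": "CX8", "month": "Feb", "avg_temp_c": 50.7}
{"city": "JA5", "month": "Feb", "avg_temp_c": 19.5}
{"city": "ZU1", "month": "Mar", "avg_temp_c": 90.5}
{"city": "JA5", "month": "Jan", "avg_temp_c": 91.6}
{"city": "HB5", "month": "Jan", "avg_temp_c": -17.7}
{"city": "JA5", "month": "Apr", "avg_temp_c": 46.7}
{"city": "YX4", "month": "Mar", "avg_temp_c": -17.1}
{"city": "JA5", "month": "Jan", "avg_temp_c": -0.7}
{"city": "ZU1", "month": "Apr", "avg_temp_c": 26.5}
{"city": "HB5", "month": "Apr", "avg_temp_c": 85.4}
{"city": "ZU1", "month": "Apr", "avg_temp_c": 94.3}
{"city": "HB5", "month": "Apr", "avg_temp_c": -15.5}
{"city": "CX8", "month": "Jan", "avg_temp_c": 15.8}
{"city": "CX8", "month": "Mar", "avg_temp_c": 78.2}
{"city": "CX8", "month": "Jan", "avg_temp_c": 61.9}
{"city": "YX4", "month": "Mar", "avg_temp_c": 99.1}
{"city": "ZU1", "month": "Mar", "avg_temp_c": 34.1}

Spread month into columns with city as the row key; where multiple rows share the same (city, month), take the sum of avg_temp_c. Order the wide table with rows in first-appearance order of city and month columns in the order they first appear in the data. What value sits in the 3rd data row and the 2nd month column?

With rows in first-appearance order of city, row 3 is city=JA5. month columns in first-appearance order: Mar, Feb, Apr, Jan; column 2 is Feb.
Long rows with city=JA5, month=Feb: -14.8 + 52.6 + 19.5 = 57.3.

57.3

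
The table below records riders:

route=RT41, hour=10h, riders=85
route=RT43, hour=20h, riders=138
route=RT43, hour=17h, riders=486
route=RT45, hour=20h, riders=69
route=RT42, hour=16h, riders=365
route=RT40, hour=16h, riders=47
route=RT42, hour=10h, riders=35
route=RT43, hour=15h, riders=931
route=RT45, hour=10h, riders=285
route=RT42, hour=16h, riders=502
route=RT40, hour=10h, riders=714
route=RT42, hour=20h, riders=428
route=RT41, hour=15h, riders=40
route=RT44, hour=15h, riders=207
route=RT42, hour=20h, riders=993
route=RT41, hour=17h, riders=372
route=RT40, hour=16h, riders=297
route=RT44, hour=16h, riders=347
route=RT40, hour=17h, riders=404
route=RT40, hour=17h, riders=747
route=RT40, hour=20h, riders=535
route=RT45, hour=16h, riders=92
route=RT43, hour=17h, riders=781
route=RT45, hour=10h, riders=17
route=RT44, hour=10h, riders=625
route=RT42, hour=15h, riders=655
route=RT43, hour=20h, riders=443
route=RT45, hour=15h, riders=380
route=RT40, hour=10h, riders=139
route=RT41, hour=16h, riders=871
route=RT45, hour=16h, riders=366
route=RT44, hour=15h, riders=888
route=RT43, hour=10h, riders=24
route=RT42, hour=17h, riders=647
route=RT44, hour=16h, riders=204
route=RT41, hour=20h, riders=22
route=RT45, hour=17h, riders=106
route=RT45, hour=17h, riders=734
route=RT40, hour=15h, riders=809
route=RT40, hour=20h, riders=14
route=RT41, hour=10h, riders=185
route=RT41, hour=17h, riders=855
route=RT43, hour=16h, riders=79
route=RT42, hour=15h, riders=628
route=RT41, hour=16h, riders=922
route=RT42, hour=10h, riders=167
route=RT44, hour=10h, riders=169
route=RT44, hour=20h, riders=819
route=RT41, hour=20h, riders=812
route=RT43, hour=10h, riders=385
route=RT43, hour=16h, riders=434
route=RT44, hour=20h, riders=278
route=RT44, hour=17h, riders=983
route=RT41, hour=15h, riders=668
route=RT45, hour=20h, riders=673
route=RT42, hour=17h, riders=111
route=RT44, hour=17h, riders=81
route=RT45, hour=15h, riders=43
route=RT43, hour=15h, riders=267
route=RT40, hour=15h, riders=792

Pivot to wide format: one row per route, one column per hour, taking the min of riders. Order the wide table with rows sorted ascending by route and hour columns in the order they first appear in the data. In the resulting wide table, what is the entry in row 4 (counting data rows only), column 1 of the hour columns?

With rows sorted ascending by route, row 4 is route=RT43. hour columns in first-appearance order: 10h, 20h, 17h, 16h, 15h; column 1 is 10h.
Long rows with route=RT43, hour=10h: min(24, 385) = 24.

24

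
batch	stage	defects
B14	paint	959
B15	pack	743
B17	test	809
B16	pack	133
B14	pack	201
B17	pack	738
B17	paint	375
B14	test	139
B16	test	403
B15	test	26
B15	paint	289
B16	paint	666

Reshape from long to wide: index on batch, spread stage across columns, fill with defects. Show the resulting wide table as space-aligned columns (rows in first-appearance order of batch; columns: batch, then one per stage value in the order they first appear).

Columns: batch plus the 3 distinct stage values (paint, pack, test).
For example, row B14 column paint takes defects=959 from the long row (B14, paint).

batch  paint  pack  test
B14    959    201   139 
B15    289    743   26  
B17    375    738   809 
B16    666    133   403 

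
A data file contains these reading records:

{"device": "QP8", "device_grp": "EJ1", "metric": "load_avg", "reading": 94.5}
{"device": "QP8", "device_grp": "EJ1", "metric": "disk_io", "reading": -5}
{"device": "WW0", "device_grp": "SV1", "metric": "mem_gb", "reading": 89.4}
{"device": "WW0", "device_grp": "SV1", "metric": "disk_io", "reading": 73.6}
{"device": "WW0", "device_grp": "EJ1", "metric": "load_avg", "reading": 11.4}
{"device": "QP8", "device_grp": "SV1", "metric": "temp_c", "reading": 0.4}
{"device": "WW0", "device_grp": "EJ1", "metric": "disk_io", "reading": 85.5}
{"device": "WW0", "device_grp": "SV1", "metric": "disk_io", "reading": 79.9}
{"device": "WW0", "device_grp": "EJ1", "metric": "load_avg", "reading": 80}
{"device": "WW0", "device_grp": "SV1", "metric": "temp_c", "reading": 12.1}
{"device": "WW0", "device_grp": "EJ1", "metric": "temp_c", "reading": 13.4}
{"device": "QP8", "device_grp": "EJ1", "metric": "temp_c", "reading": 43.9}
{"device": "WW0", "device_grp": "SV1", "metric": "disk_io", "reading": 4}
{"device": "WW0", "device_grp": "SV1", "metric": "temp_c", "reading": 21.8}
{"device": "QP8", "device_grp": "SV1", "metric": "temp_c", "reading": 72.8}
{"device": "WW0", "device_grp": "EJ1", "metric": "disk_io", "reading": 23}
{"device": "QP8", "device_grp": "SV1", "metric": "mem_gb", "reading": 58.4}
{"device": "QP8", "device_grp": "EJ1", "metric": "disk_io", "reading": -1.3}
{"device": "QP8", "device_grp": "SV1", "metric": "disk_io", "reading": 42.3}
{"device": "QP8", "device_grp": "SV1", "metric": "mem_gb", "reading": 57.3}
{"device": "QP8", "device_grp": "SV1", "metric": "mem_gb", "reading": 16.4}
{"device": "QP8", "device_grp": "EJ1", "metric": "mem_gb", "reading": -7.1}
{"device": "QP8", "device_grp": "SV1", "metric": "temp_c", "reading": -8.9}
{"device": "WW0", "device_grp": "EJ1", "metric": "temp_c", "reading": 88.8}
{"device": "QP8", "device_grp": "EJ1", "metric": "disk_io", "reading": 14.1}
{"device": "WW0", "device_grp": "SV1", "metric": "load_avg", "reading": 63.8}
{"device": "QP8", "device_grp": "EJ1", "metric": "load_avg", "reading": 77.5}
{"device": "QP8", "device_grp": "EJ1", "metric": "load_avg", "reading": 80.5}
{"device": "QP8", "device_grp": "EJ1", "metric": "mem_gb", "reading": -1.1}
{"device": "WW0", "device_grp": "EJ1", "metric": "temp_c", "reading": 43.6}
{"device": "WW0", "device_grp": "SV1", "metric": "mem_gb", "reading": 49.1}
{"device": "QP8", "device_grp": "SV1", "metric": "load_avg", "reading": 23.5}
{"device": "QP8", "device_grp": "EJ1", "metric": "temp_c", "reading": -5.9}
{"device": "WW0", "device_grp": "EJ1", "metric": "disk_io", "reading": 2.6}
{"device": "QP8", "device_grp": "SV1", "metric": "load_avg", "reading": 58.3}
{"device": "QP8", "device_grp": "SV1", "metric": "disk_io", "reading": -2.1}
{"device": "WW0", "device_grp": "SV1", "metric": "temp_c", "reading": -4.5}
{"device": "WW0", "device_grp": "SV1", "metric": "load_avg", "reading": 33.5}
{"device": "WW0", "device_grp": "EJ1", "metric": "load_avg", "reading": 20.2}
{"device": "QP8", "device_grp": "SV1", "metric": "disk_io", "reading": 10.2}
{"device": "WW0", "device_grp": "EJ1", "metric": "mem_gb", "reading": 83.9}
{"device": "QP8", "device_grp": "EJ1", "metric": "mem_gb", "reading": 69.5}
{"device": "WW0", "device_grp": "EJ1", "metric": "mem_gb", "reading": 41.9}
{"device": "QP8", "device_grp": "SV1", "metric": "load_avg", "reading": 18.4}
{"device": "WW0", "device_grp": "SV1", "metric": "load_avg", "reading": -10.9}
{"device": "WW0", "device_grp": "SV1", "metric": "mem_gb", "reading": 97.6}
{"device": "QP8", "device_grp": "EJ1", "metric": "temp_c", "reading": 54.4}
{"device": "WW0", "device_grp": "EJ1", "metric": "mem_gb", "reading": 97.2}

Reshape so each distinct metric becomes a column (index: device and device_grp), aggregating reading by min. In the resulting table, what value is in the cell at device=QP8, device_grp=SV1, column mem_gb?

16.4

Rows with device=QP8, device_grp=SV1 and metric=mem_gb: reading values are 58.4, 57.3, 16.4.
min(58.4, 57.3, 16.4) = 16.4.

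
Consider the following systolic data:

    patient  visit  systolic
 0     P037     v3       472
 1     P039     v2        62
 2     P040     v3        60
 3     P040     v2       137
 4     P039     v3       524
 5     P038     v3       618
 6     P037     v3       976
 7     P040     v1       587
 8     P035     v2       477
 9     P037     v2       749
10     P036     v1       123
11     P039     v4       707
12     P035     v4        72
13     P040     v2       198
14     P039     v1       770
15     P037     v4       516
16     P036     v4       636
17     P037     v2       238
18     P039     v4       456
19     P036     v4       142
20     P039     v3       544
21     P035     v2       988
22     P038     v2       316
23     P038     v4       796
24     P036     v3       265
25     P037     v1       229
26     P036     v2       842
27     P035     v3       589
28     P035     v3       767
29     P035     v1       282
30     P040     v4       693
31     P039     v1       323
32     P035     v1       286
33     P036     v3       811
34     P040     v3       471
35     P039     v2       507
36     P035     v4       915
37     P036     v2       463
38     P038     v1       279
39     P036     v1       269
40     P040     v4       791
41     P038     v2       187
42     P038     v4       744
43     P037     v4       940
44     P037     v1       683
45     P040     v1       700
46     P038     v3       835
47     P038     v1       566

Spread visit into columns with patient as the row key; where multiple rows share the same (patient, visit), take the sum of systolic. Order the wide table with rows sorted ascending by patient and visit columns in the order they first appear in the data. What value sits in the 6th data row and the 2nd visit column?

335

With rows sorted ascending by patient, row 6 is patient=P040. visit columns in first-appearance order: v3, v2, v1, v4; column 2 is v2.
Long rows with patient=P040, visit=v2: 137 + 198 = 335.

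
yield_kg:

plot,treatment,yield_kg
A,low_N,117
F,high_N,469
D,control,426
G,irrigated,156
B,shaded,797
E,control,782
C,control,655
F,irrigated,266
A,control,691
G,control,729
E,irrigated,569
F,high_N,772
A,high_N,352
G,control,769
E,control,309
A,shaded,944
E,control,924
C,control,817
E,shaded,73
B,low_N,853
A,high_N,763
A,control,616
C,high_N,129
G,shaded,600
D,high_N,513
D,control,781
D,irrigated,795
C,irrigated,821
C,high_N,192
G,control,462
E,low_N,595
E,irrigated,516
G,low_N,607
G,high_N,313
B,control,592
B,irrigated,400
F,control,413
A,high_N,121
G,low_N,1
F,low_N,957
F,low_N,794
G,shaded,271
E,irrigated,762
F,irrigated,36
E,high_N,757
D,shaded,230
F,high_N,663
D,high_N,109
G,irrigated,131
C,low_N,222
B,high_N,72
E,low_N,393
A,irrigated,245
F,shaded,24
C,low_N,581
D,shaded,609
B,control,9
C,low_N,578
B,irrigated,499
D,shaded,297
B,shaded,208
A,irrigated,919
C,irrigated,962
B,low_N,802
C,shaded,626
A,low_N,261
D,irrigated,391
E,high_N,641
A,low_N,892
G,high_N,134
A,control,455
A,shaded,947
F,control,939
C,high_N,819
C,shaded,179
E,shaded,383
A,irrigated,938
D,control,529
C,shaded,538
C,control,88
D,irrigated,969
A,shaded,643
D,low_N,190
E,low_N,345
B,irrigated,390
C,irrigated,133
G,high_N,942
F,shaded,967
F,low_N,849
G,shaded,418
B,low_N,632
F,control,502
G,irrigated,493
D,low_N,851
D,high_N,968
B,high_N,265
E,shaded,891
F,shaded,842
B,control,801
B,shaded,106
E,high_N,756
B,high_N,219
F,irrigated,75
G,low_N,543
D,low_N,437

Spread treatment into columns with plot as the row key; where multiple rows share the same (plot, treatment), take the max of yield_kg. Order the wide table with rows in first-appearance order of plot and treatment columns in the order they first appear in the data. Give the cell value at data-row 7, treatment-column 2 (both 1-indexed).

With rows in first-appearance order of plot, row 7 is plot=C. treatment columns in first-appearance order: low_N, high_N, control, irrigated, shaded; column 2 is high_N.
Long rows with plot=C, treatment=high_N: max(129, 192, 819) = 819.

819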